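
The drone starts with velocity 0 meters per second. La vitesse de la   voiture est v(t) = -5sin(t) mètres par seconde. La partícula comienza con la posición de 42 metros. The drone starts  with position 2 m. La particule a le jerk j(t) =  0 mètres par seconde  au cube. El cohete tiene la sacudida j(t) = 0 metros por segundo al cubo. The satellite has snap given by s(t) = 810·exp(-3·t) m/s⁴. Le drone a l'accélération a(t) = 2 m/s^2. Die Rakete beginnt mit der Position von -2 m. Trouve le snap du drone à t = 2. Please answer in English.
Starting from acceleration a(t) = 2, we take 2 derivatives. Differentiating acceleration, we get jerk: j(t) = 0. Taking d/dt of j(t), we find s(t) = 0. We have snap s(t) = 0. Substituting t = 2: s(2) = 0.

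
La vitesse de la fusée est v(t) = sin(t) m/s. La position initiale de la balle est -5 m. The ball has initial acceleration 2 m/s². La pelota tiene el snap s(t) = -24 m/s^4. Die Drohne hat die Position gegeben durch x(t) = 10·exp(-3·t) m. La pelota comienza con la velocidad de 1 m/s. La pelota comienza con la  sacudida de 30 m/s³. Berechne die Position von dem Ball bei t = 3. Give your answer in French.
Nous devons trouver l'intégrale de notre équation du snap s(t) = -24 4 fois. La primitive du snap est le jerk. En utilisant j(0) = 30, nous obtenons j(t) = 30 - 24·t. L'intégrale du jerk est l'accélération. En utilisant a(0) = 2, nous obtenons a(t) = -12·t^2 + 30·t + 2. La primitive de l'accélération est la vitesse. En utilisant v(0) = 1, nous obtenons v(t) = -4·t^3 + 15·t^2 + 2·t + 1. L'intégrale de la vitesse, avec x(0) = -5, donne la position: x(t) = -t^4 + 5·t^3 + t^2 + t - 5. En utilisant x(t) = -t^4 + 5·t^3 + t^2 + t - 5 et en substituant t = 3, nous trouvons x = 61.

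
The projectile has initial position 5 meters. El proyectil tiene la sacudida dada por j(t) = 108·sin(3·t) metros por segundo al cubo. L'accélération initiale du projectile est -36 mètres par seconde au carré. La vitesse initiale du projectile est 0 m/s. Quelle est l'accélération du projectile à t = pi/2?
Nous devons intégrer notre équation du jerk j(t) = 108·sin(3·t) 1 fois. L'intégrale du jerk est l'accélération. En utilisant a(0) = -36, nous obtenons a(t) = -36·cos(3·t). En utilisant a(t) = -36·cos(3·t) et en substituant t = pi/2, nous trouvons a = 0.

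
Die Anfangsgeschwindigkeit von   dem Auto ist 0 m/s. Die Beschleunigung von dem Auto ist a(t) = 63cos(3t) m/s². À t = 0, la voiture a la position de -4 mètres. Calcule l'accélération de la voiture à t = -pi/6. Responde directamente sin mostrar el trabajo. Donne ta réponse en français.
La réponse est 0.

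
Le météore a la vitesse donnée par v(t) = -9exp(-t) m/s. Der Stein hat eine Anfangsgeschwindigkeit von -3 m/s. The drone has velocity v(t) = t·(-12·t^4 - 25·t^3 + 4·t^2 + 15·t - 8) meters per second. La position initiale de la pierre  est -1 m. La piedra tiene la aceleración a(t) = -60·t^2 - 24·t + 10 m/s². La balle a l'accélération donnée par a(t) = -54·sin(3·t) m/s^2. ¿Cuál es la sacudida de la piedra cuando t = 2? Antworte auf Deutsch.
Wir müssen unsere Gleichung für die Beschleunigung a(t) = -60·t^2 - 24·t + 10 1-mal ableiten. Mit d/dt von a(t) finden wir j(t) = -120·t - 24. Wir haben den Ruck j(t) = -120·t - 24. Durch Einsetzen von t = 2: j(2) = -264.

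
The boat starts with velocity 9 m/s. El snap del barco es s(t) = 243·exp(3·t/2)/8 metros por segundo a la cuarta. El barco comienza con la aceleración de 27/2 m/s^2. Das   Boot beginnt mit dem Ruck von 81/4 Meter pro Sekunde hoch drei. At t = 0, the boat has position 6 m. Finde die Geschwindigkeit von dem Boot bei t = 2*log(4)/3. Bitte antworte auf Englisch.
To find the answer, we compute 3 integrals of s(t) = 243·exp(3·t/2)/8. The integral of snap, with j(0) = 81/4, gives jerk: j(t) = 81·exp(3·t/2)/4. The integral of jerk, with a(0) = 27/2, gives acceleration: a(t) = 27·exp(3·t/2)/2. The integral of acceleration, with v(0) = 9, gives velocity: v(t) = 9·exp(3·t/2). We have velocity v(t) = 9·exp(3·t/2). Substituting t = 2*log(4)/3: v(2*log(4)/3) = 36.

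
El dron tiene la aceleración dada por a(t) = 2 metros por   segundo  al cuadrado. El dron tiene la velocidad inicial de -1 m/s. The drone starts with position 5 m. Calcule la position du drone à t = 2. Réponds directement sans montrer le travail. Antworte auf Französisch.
À t = 2, x = 7.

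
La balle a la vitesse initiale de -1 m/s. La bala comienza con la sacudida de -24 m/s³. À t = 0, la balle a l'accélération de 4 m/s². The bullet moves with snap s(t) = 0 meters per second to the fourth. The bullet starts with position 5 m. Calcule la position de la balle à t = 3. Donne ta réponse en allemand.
Wir müssen die Stammfunktion unserer Gleichung für den Snap s(t) = 0 4-mal finden. Durch Integration von dem Snap und Verwendung der Anfangsbedingung j(0) = -24, erhalten wir j(t) = -24. Das Integral von dem Ruck ist die Beschleunigung. Mit a(0) = 4 erhalten wir a(t) = 4 - 24·t. Durch Integration von der Beschleunigung und Verwendung der Anfangsbedingung v(0) = -1, erhalten wir v(t) = -12·t^2 + 4·t - 1. Mit ∫v(t)dt und Anwendung von x(0) = 5, finden wir x(t) = -4·t^3 + 2·t^2 - t + 5. Mit x(t) = -4·t^3 + 2·t^2 - t + 5 und Einsetzen von t = 3, finden wir x = -88.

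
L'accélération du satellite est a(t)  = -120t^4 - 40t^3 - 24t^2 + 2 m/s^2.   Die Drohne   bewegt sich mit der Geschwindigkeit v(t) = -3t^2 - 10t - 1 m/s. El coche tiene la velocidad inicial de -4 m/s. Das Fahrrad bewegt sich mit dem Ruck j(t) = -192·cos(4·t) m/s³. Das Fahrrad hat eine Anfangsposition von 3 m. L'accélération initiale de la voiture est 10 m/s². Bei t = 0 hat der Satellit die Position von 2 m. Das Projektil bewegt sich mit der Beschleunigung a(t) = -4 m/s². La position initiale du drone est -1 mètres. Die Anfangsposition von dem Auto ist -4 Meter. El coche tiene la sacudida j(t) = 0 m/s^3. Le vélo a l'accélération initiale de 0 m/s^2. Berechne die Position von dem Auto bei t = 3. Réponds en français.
Nous devons trouver l'intégrale de notre équation du jerk j(t) = 0 3 fois. En prenant ∫j(t)dt et en appliquant a(0) = 10, nous trouvons a(t) = 10. L'intégrale de l'accélération, avec v(0) = -4, donne la vitesse: v(t) = 10·t - 4. La primitive de la vitesse est la position. En utilisant x(0) = -4, nous obtenons x(t) = 5·t^2 - 4·t - 4. Nous avons la position x(t) = 5·t^2 - 4·t - 4. En substituant t = 3: x(3) = 29.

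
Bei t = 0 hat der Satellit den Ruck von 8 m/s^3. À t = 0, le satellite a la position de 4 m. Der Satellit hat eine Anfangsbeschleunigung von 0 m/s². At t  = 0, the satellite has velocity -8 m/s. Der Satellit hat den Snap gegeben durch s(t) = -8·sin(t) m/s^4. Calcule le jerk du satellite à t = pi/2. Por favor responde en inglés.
Starting from snap s(t) = -8·sin(t), we take 1 antiderivative. The antiderivative of snap, with j(0) = 8, gives jerk: j(t) = 8·cos(t). Using j(t) = 8·cos(t) and substituting t = pi/2, we find j = 0.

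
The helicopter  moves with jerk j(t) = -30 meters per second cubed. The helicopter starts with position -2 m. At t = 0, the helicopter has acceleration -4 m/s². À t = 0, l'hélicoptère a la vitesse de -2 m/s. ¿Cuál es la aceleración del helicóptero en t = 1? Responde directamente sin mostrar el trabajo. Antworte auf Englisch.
At t = 1, a = -34.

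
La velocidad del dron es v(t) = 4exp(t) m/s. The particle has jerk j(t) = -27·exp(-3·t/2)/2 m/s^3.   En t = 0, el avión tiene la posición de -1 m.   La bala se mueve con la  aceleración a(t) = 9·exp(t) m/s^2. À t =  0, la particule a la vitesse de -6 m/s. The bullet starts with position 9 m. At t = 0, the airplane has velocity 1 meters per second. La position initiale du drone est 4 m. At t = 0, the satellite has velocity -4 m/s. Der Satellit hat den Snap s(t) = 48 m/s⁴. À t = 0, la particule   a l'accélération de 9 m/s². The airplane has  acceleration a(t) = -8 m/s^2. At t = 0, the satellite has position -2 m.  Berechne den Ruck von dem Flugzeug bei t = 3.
Um dies zu lösen, müssen wir 1 Ableitung unserer Gleichung für die Beschleunigung a(t) = -8 nehmen. Die Ableitung von der Beschleunigung ergibt den Ruck: j(t) = 0. Mit j(t) = 0 und Einsetzen von t = 3, finden wir j = 0.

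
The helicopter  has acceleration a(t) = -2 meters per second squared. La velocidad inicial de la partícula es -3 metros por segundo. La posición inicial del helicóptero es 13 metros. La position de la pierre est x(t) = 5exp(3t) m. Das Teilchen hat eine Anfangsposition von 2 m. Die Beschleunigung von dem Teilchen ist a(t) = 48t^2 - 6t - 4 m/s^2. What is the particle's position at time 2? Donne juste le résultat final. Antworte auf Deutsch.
Bei t = 2, x = 44.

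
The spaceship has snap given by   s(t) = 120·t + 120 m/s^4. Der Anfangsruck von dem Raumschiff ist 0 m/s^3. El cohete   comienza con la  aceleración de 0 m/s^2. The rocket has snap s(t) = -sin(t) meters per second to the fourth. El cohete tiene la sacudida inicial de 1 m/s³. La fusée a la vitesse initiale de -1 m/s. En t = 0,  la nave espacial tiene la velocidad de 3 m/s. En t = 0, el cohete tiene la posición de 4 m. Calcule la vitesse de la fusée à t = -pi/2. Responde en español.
Para resolver esto, necesitamos tomar 3 integrales de nuestra ecuación del snap s(t) = -sin(t). Integrando el snap y usando la condición inicial j(0) = 1, obtenemos j(t) = cos(t). La integral de la sacudida, con a(0) = 0, da la aceleración: a(t) = sin(t). Tomando ∫a(t)dt y aplicando v(0) = -1, encontramos v(t) = -cos(t). Usando v(t) = -cos(t) y sustituyendo t = -pi/2, encontramos v = 0.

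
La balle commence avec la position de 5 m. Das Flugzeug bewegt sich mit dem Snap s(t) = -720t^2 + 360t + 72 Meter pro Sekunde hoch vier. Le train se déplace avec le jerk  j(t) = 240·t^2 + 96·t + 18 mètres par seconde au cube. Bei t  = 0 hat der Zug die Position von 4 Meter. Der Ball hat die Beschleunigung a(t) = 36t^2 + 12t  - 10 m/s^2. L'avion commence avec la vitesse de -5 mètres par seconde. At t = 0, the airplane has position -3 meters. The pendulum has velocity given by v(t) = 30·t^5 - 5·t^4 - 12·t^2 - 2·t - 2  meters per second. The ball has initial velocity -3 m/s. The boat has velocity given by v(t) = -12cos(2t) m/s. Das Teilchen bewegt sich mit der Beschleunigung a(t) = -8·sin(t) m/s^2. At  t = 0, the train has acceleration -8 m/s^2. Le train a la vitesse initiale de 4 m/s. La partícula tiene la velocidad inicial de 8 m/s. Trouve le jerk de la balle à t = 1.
Nous devons dériver notre équation de l'accélération a(t) = 36·t^2 + 12·t - 10 1 fois. En dérivant l'accélération, nous obtenons le jerk: j(t) = 72·t + 12. Nous avons le jerk j(t) = 72·t + 12. En substituant t = 1: j(1) = 84.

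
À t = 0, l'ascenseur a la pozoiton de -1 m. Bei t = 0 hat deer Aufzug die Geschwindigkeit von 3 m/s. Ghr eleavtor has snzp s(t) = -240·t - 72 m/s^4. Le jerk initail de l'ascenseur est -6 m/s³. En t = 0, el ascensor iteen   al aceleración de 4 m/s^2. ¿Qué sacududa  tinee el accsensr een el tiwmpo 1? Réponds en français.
En partant du snap s(t) = -240·t - 72, nous prenons 1 intégrale. En prenant ∫s(t)dt et en appliquant j(0) = -6, nous trouvons j(t) = -120·t^2 - 72·t - 6. De l'équation du jerk j(t) = -120·t^2 - 72·t - 6, nous substituons t = 1 pour obtenir j = -198.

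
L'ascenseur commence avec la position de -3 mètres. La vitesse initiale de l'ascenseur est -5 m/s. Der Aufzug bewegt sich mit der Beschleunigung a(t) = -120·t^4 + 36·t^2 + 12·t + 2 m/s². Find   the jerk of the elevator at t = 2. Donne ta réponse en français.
Nous devons dériver notre équation de l'accélération a(t) = -120·t^4 + 36·t^2 + 12·t + 2 1 fois. La dérivée de l'accélération donne le jerk: j(t) = -480·t^3 + 72·t + 12. Nous avons le jerk j(t) = -480·t^3 + 72·t + 12. En substituant t = 2: j(2) = -3684.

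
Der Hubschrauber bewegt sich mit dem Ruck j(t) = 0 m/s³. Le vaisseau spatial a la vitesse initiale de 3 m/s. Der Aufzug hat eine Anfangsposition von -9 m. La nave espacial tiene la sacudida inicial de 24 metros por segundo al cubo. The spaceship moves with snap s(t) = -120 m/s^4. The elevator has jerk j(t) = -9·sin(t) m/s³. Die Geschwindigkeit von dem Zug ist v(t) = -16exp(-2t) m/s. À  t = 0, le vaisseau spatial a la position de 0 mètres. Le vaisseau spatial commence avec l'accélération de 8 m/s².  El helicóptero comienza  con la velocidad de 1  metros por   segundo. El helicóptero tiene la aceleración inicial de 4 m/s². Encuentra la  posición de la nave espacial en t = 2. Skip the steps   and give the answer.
En t = 2, x = -26.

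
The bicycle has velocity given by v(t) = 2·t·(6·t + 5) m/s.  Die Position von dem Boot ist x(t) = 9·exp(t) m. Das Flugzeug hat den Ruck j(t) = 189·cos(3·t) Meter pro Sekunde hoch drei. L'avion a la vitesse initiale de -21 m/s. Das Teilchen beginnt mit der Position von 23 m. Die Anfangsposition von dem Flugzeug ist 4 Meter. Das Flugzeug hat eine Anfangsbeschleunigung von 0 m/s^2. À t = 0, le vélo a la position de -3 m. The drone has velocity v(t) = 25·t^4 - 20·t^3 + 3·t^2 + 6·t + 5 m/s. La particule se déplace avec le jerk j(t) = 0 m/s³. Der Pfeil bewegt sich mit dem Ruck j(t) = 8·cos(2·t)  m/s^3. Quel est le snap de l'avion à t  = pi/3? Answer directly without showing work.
Le snap à t = pi/3 est s = 0.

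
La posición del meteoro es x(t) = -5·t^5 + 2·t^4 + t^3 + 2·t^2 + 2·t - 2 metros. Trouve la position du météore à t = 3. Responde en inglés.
Using x(t) = -5·t^5 + 2·t^4 + t^3 + 2·t^2 + 2·t - 2 and substituting t = 3, we find x = -1004.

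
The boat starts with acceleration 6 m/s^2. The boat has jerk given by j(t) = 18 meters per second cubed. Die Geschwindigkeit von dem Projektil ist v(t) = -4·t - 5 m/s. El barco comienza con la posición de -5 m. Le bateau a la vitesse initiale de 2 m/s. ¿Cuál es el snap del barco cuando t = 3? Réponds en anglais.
To solve this, we need to take 1 derivative of our jerk equation j(t) = 18. Differentiating jerk, we get snap: s(t) = 0. From the given snap equation s(t) = 0, we substitute t = 3 to get s = 0.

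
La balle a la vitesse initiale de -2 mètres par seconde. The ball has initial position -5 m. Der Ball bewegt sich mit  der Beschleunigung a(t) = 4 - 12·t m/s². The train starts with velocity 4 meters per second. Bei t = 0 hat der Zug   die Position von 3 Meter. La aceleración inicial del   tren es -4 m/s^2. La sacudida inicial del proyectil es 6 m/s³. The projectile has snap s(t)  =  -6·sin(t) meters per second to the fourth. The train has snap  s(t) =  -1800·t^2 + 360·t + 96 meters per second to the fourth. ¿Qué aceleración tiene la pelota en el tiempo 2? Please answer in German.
Wir haben die Beschleunigung a(t) = 4 - 12·t. Durch Einsetzen von t = 2: a(2) = -20.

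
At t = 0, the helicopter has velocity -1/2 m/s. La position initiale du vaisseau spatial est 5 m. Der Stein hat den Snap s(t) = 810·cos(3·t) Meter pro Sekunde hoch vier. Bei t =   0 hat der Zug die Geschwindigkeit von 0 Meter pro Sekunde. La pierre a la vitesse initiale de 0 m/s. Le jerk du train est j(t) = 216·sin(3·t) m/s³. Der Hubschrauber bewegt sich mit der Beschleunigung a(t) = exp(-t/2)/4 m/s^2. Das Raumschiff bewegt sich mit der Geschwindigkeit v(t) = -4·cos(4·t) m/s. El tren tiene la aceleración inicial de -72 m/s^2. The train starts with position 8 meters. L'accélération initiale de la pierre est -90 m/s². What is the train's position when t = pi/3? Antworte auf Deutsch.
Um dies zu lösen, müssen wir 3 Integrale unserer Gleichung für den Ruck j(t) = 216·sin(3·t) finden. Die Stammfunktion von dem Ruck, mit a(0) = -72, ergibt die Beschleunigung: a(t) = -72·cos(3·t). Das Integral von der Beschleunigung, mit v(0) = 0, ergibt die Geschwindigkeit: v(t) = -24·sin(3·t). Die Stammfunktion von der Geschwindigkeit ist die Position. Mit x(0) = 8 erhalten wir x(t) = 8·cos(3·t). Aus der Gleichung für die Position x(t) = 8·cos(3·t), setzen wir t = pi/3 ein und erhalten x = -8.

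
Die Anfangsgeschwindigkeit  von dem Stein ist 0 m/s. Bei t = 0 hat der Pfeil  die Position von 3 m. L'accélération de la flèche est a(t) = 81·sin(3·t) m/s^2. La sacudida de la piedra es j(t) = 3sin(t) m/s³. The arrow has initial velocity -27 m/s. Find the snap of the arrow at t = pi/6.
We must differentiate our acceleration equation a(t) = 81·sin(3·t) 2 times. Taking d/dt of a(t), we find j(t) = 243·cos(3·t). Differentiating jerk, we get snap: s(t) = -729·sin(3·t). We have snap s(t) = -729·sin(3·t). Substituting t = pi/6: s(pi/6) = -729.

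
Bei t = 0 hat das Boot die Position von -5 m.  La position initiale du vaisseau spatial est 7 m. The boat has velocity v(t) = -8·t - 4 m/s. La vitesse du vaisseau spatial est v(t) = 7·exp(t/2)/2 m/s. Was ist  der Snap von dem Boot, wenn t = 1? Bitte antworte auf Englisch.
We must differentiate our velocity equation v(t) = -8·t - 4 3 times. Differentiating velocity, we get acceleration: a(t) = -8. Taking d/dt of a(t), we find j(t) = 0. Taking d/dt of j(t), we find s(t) = 0. From the given snap equation s(t) = 0, we substitute t = 1 to get s = 0.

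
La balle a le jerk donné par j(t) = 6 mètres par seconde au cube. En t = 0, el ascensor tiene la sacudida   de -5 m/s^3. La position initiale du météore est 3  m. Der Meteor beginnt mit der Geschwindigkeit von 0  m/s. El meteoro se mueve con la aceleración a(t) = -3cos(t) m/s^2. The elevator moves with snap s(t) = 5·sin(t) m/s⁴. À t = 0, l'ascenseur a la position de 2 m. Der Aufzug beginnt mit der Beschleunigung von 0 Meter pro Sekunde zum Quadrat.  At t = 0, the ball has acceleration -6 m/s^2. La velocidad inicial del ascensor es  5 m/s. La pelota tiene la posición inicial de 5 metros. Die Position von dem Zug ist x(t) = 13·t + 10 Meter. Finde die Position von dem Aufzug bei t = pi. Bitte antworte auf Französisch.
En partant du snap s(t) = 5·sin(t), nous prenons 4 primitives. L'intégrale du snap, avec j(0) = -5, donne le jerk: j(t) = -5·cos(t). La primitive du jerk est l'accélération. En utilisant a(0) = 0, nous obtenons a(t) = -5·sin(t). En prenant ∫a(t)dt et en appliquant v(0) = 5, nous trouvons v(t) = 5·cos(t). En prenant ∫v(t)dt et en appliquant x(0) = 2, nous trouvons x(t) = 5·sin(t) + 2. Nous avons la position x(t) = 5·sin(t) + 2. En substituant t = pi: x(pi) = 2.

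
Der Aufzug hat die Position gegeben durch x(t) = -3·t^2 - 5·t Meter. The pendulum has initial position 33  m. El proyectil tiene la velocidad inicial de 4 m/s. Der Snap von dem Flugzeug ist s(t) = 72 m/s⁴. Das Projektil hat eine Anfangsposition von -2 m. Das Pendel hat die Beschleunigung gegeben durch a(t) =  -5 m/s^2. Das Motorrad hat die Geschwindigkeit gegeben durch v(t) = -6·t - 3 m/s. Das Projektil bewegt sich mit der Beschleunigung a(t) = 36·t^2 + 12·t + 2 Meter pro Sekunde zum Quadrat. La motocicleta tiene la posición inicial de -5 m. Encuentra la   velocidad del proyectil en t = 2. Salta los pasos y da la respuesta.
En t = 2, v = 128.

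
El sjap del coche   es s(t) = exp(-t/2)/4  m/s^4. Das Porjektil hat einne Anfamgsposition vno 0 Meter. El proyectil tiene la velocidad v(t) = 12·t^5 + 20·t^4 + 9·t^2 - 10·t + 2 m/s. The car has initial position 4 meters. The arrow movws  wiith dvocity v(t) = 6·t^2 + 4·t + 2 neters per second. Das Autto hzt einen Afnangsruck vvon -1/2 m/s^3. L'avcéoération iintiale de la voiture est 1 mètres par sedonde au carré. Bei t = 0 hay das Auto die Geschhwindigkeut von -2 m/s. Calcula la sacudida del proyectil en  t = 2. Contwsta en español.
Para resolver esto, necesitamos tomar 2 derivadas de nuestra ecuación de la velocidad v(t) = 12·t^5 + 20·t^4 + 9·t^2 - 10·t + 2. Derivando la velocidad, obtenemos la aceleración: a(t) = 60·t^4 + 80·t^3 + 18·t - 10. Derivando la aceleración, obtenemos la sacudida: j(t) = 240·t^3 + 240·t^2 + 18. Tenemos la sacudida j(t) = 240·t^3 + 240·t^2 + 18. Sustituyendo t = 2: j(2) = 2898.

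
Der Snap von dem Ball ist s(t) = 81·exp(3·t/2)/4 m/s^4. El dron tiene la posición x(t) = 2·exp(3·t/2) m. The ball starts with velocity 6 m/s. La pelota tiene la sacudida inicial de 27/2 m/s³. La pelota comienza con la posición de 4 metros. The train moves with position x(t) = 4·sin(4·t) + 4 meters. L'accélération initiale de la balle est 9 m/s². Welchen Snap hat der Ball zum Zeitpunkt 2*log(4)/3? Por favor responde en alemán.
Mit s(t) = 81·exp(3·t/2)/4 und Einsetzen von t = 2*log(4)/3, finden wir s = 81.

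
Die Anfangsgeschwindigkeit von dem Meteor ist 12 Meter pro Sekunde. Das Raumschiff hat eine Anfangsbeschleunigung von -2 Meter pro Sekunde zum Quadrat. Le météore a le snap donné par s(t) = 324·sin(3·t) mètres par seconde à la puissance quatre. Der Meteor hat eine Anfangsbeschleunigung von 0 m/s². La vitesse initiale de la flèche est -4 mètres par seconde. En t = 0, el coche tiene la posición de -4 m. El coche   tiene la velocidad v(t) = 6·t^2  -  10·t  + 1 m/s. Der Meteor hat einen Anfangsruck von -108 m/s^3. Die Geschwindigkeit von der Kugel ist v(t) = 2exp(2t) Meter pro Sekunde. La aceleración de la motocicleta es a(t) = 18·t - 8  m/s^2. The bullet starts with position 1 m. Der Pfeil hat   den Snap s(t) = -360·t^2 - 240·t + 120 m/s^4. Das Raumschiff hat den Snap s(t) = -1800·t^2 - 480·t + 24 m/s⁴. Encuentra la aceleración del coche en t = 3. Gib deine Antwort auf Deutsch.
Wir müssen unsere Gleichung für die Geschwindigkeit v(t) = 6·t^2 - 10·t + 1 1-mal ableiten. Durch Ableiten von der Geschwindigkeit erhalten wir die Beschleunigung: a(t) = 12·t - 10. Wir haben die Beschleunigung a(t) = 12·t - 10. Durch Einsetzen von t = 3: a(3) = 26.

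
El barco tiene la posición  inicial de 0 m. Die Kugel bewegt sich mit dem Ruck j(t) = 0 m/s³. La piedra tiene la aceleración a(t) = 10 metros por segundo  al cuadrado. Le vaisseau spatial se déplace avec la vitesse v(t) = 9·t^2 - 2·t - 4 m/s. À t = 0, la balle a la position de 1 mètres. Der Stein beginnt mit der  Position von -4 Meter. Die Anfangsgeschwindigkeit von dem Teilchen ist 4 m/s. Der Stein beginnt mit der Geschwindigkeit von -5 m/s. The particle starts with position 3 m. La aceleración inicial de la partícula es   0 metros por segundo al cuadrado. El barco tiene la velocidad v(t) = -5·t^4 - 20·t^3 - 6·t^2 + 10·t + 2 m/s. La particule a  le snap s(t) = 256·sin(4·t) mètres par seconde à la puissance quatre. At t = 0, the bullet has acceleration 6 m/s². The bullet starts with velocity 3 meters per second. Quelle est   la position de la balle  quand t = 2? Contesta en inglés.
We must find the antiderivative of our jerk equation j(t) = 0 3 times. Taking ∫j(t)dt and applying a(0) = 6, we find a(t) = 6. Integrating acceleration and using the initial condition v(0) = 3, we get v(t) = 6·t + 3. Finding the antiderivative of v(t) and using x(0) = 1: x(t) = 3·t^2 + 3·t + 1. We have position x(t) = 3·t^2 + 3·t + 1. Substituting t = 2: x(2) = 19.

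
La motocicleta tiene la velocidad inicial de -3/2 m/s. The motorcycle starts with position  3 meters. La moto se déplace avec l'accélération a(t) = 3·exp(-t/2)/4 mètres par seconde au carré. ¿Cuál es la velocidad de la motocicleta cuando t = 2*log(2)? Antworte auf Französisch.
Pour résoudre ceci, nous devons prendre 1 primitive de notre équation de l'accélération a(t) = 3·exp(-t/2)/4. La primitive de l'accélération, avec v(0) = -3/2, donne la vitesse: v(t) = -3·exp(-t/2)/2. De l'équation de la vitesse v(t) = -3·exp(-t/2)/2, nous substituons t = 2*log(2) pour obtenir v = -3/4.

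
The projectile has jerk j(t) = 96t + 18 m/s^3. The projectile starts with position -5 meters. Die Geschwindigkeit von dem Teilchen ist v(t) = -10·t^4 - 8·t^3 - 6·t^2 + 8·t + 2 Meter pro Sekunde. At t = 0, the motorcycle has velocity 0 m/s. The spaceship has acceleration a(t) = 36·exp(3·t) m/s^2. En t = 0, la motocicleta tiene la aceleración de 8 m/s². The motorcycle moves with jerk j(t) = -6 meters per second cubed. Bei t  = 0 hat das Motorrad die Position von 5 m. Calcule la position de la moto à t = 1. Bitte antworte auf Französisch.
Pour résoudre ceci, nous devons prendre 3 primitives de notre équation du jerk j(t) = -6. La primitive du jerk, avec a(0) = 8, donne l'accélération: a(t) = 8 - 6·t. En prenant ∫a(t)dt et en appliquant v(0) = 0, nous trouvons v(t) = t·(8 - 3·t). En prenant ∫v(t)dt et en appliquant x(0) = 5, nous trouvons x(t) = -t^3 + 4·t^2 + 5. Nous avons la position x(t) = -t^3 + 4·t^2 + 5. En substituant t = 1: x(1) = 8.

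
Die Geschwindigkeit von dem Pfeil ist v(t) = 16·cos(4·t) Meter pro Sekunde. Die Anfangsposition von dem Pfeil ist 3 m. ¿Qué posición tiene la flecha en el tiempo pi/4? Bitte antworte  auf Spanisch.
Para resolver esto, necesitamos tomar 1 antiderivada de nuestra ecuación de la velocidad v(t) = 16·cos(4·t). Tomando ∫v(t)dt y aplicando x(0) = 3, encontramos x(t) = 4·sin(4·t) + 3. De la ecuación de la posición x(t) = 4·sin(4·t) + 3, sustituimos t = pi/4 para obtener x = 3.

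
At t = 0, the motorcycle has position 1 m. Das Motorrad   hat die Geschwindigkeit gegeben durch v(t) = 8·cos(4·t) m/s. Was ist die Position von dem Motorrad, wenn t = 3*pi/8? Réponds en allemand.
Ausgehend von der Geschwindigkeit v(t) = 8·cos(4·t), nehmen wir 1 Integral. Mit ∫v(t)dt und Anwendung von x(0) = 1, finden wir x(t) = 2·sin(4·t) + 1. Mit x(t) = 2·sin(4·t) + 1 und Einsetzen von t = 3*pi/8, finden wir x = -1.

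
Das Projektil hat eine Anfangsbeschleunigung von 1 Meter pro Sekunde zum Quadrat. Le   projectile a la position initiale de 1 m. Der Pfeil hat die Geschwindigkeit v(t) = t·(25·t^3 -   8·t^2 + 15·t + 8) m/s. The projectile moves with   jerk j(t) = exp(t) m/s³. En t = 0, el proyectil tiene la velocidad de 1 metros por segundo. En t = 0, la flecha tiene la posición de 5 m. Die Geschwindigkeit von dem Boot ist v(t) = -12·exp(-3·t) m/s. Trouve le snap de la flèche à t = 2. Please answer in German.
Um dies zu lösen, müssen wir 3 Ableitungen unserer Gleichung für die Geschwindigkeit v(t) = t·(25·t^3 - 8·t^2 + 15·t + 8) nehmen. Die Ableitung von der Geschwindigkeit ergibt die Beschleunigung: a(t) = 25·t^3 - 8·t^2 + t·(75·t^2 - 16·t + 15) + 15·t + 8. Mit d/dt von a(t) finden wir j(t) = 150·t^2 + t·(150·t - 16) - 32·t + 30. Durch Ableiten von dem Ruck erhalten wir den Snap: s(t) = 600·t - 48. Wir haben den Snap s(t) = 600·t - 48. Durch Einsetzen von t = 2: s(2) = 1152.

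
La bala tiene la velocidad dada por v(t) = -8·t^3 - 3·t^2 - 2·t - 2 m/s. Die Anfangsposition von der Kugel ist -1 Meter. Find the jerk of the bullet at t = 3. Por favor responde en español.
Para resolver esto, necesitamos tomar 2 derivadas de nuestra ecuación de la velocidad v(t) = -8·t^3 - 3·t^2 - 2·t - 2. La derivada de la velocidad da la aceleración: a(t) = -24·t^2 - 6·t - 2. La derivada de la aceleración da la sacudida: j(t) = -48·t - 6. De la ecuación de la sacudida j(t) = -48·t - 6, sustituimos t = 3 para obtener j = -150.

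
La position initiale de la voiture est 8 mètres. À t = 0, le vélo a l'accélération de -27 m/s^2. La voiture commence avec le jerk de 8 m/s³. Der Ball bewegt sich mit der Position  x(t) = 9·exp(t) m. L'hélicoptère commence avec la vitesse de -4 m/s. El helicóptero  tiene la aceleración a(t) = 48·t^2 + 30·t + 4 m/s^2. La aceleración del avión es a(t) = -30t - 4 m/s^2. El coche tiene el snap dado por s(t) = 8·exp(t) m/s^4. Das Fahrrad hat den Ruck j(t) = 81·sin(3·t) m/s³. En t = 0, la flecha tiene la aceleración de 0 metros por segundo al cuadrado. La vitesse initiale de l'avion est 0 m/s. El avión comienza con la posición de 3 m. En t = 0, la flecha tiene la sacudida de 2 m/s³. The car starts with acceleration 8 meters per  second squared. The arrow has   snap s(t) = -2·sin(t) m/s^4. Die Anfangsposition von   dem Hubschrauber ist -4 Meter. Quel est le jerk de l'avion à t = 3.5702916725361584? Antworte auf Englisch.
To solve this, we need to take 1 derivative of our acceleration equation a(t) = -30·t - 4. Differentiating acceleration, we get jerk: j(t) = -30. From the given jerk equation j(t) = -30, we substitute t = 3.5702916725361584 to get j = -30.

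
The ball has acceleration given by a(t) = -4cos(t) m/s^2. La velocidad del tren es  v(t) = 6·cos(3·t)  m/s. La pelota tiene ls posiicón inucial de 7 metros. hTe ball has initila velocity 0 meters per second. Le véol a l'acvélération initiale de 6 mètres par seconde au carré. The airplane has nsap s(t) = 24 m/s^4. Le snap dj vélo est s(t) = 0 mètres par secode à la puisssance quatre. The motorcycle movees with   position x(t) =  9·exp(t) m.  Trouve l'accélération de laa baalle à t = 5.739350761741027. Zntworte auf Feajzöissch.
En utilisant a(t) = -4·cos(t) et en substituant t = 5.739350761741027, nous trouvons a = -3.42292361047652.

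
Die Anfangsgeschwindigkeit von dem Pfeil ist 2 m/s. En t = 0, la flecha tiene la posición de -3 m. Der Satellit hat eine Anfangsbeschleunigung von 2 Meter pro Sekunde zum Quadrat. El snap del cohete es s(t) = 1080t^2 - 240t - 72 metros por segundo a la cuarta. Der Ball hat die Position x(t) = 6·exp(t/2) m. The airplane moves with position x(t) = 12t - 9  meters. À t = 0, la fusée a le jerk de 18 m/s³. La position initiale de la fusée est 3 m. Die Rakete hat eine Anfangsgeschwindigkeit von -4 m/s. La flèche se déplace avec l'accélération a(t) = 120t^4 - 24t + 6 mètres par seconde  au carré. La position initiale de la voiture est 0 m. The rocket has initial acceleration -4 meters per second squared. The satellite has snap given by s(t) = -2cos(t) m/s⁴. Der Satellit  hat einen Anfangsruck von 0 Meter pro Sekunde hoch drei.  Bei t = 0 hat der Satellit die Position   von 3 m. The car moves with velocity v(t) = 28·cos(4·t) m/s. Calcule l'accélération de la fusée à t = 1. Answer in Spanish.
Debemos encontrar la integral de nuestra ecuación del snap s(t) = 1080·t^2 - 240·t - 72 2 veces. Integrando el snap y usando la condición inicial j(0) = 18, obtenemos j(t) = 360·t^3 - 120·t^2 - 72·t + 18. Integrando la sacudida y usando la condición inicial a(0) = -4, obtenemos a(t) = 90·t^4 - 40·t^3 - 36·t^2 + 18·t - 4. Tenemos la aceleración a(t) = 90·t^4 - 40·t^3 - 36·t^2 + 18·t - 4. Sustituyendo t = 1: a(1) = 28.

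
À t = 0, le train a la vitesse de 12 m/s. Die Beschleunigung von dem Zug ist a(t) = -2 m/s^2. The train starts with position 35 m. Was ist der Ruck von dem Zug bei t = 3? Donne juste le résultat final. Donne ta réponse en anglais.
j(3) = 0.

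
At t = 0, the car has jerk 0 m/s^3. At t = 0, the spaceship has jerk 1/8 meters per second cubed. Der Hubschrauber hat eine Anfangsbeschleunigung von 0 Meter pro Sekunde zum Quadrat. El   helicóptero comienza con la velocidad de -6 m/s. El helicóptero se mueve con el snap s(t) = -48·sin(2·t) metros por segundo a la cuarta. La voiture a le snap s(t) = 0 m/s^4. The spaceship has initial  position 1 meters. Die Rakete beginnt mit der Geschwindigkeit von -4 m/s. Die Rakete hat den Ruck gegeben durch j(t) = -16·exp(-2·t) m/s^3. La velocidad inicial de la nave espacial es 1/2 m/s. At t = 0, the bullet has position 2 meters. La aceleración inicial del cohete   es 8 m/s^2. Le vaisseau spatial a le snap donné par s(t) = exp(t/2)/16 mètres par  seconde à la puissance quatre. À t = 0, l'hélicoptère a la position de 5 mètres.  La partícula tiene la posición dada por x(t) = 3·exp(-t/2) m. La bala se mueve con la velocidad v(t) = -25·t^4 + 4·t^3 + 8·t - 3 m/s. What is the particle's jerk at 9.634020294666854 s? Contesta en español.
Partiendo de la posición x(t) = 3·exp(-t/2), tomamos 3 derivadas. La derivada de la posición da la velocidad: v(t) = -3·exp(-t/2)/2. Tomando d/dt de v(t), encontramos a(t) = 3·exp(-t/2)/4. La derivada de la aceleración da la sacudida: j(t) = -3·exp(-t/2)/8. Usando j(t) = -3·exp(-t/2)/8 y sustituyendo t = 9.634020294666854, encontramos j = -0.00303410315080753.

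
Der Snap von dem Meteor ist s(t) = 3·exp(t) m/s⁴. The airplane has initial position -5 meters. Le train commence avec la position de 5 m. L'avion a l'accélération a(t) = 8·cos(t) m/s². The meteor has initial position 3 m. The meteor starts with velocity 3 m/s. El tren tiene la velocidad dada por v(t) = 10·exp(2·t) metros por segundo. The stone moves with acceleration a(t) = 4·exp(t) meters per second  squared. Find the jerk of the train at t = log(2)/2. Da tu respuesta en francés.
Pour résoudre ceci, nous devons prendre 2 dérivées de notre équation de la vitesse v(t) = 10·exp(2·t). En prenant d/dt de v(t), nous trouvons a(t) = 20·exp(2·t). En dérivant l'accélération, nous obtenons le jerk: j(t) = 40·exp(2·t). En utilisant j(t) = 40·exp(2·t) et en substituant t = log(2)/2, nous trouvons j = 80.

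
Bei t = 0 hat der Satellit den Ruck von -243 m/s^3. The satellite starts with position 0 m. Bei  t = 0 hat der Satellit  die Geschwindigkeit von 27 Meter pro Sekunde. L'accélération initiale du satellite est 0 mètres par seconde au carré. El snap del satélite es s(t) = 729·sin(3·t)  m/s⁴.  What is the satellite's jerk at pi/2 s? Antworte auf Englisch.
Starting from snap s(t) = 729·sin(3·t), we take 1 antiderivative. The antiderivative of snap, with j(0) = -243, gives jerk: j(t) = -243·cos(3·t). From the given jerk equation j(t) = -243·cos(3·t), we substitute t = pi/2 to get j = 0.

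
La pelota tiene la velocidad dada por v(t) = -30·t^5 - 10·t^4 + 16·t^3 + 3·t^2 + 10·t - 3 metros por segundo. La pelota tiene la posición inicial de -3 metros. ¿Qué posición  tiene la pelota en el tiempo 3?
Partiendo de la velocidad v(t) = -30·t^5 - 10·t^4 + 16·t^3 + 3·t^2 + 10·t - 3, tomamos 1 antiderivada. Tomando ∫v(t)dt y aplicando x(0) = -3, encontramos x(t) = -5·t^6 - 2·t^5 + 4·t^4 + t^3 + 5·t^2 - 3·t - 3. De la ecuación de la posición x(t) = -5·t^6 - 2·t^5 + 4·t^4 + t^3 + 5·t^2 - 3·t - 3, sustituimos t = 3 para obtener x = -3747.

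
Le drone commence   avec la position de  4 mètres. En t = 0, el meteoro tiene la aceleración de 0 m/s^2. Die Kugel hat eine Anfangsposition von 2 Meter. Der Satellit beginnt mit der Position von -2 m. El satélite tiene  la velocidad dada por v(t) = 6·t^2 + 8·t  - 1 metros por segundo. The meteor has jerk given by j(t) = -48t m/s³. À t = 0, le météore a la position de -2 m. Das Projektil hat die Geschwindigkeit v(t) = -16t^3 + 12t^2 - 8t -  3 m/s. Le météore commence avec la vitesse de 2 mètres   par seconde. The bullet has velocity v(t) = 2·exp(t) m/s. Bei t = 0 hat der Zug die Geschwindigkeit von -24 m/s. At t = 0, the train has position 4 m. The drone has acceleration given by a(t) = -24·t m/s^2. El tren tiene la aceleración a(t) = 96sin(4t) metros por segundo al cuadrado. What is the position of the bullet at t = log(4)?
We must find the antiderivative of our velocity equation v(t) = 2·exp(t) 1 time. Taking ∫v(t)dt and applying x(0) = 2, we find x(t) = 2·exp(t). Using x(t) = 2·exp(t) and substituting t = log(4), we find x = 8.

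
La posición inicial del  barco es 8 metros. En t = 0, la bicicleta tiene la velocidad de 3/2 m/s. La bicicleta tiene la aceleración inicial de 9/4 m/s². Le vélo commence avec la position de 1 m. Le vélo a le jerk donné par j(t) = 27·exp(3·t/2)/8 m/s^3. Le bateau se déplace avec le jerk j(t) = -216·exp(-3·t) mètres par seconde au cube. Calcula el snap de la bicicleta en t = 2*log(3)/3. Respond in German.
Um dies zu lösen, müssen wir 1 Ableitung unserer Gleichung für den Ruck j(t) = 27·exp(3·t/2)/8 nehmen. Die Ableitung von dem Ruck ergibt den Snap: s(t) = 81·exp(3·t/2)/16. Aus der Gleichung für den Snap s(t) = 81·exp(3·t/2)/16, setzen wir t = 2*log(3)/3 ein und erhalten s = 243/16.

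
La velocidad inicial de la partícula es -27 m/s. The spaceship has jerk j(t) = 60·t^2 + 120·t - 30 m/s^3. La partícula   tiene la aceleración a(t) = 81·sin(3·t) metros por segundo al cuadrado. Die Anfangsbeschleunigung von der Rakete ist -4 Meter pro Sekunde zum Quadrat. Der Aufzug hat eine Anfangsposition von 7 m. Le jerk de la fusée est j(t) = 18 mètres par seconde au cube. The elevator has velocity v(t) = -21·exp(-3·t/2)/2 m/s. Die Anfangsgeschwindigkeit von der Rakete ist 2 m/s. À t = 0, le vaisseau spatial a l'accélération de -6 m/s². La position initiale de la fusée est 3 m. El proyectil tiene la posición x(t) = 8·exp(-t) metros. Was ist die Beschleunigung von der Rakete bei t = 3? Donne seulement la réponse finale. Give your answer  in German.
a(3) = 50.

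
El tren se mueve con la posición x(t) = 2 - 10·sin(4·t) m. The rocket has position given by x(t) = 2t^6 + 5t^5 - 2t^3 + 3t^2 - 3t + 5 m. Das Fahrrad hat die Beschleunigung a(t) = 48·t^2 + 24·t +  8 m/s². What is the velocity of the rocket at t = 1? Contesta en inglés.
To solve this, we need to take 1 derivative of our position equation x(t) = 2·t^6 + 5·t^5 - 2·t^3 + 3·t^2 - 3·t + 5. The derivative of position gives velocity: v(t) = 12·t^5 + 25·t^4 - 6·t^2 + 6·t - 3. From the given velocity equation v(t) = 12·t^5 + 25·t^4 - 6·t^2 + 6·t - 3, we substitute t = 1 to get v = 34.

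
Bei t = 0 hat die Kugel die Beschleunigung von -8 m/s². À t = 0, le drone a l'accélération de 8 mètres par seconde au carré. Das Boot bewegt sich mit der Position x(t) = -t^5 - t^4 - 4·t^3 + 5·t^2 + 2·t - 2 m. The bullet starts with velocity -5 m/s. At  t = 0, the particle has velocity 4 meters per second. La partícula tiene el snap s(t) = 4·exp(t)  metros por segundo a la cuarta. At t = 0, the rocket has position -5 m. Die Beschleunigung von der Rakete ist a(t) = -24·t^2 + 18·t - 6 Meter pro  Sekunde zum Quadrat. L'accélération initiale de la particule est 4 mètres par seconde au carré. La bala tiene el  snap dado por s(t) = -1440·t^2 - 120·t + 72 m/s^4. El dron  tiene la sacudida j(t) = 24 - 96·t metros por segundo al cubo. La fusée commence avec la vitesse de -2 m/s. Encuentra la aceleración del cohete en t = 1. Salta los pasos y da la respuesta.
La respuesta es -12.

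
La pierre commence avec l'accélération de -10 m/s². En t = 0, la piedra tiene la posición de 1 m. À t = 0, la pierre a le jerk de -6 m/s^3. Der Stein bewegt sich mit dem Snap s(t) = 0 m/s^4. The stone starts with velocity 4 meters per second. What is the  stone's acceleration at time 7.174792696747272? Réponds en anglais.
To solve this, we need to take 2 antiderivatives of our snap equation s(t) = 0. The antiderivative of snap, with j(0) = -6, gives jerk: j(t) = -6. Finding the integral of j(t) and using a(0) = -10: a(t) = -6·t - 10. From the given acceleration equation a(t) = -6·t - 10, we substitute t = 7.174792696747272 to get a = -53.0487561804836.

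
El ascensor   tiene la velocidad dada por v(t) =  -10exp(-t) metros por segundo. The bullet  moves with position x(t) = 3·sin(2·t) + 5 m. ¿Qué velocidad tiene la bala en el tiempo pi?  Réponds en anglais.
We must differentiate our position equation x(t) = 3·sin(2·t) + 5 1 time. Taking d/dt of x(t), we find v(t) = 6·cos(2·t). From the given velocity equation v(t) = 6·cos(2·t), we substitute t = pi to get v = 6.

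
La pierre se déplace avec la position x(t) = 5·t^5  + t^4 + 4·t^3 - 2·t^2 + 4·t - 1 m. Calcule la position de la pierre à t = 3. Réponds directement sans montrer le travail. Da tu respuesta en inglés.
At t = 3, x = 1397.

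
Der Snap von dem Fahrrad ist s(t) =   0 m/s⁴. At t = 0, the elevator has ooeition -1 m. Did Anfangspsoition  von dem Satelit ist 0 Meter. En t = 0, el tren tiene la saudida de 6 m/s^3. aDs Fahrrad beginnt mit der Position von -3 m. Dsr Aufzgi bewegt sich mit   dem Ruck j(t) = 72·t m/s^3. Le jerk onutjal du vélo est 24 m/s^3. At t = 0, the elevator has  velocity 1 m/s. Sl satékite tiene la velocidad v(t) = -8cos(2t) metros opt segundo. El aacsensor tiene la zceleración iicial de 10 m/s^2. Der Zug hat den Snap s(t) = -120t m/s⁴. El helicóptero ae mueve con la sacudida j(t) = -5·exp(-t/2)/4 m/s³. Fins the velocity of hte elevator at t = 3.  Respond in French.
Pour résoudre ceci, nous devons prendre 2 intégrales de notre équation du jerk j(t) = 72·t. En prenant ∫j(t)dt et en appliquant a(0) = 10, nous trouvons a(t) = 36·t^2 + 10. En prenant ∫a(t)dt et en appliquant v(0) = 1, nous trouvons v(t) = 12·t^3 + 10·t + 1. En utilisant v(t) = 12·t^3 + 10·t + 1 et en substituant t = 3, nous trouvons v = 355.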